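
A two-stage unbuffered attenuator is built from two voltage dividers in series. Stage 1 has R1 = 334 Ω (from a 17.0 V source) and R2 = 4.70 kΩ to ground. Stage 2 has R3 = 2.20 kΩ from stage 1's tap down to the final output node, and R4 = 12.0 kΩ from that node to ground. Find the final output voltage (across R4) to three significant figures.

V_out ≈ 13.1 V

Stage 2 presents R3+R4 = 14200 Ω as a load on stage 1's tap.
Stage 1's lower leg becomes R2‖(R3+R4) = 3531 Ω, so V_mid = 17.0 × 3531/3865 = 15.53 V.
Stage 2 is itself unloaded: V_out = V_mid × R4/(R3+R4) = 15.53 × 12000/14200 = 13.1 V.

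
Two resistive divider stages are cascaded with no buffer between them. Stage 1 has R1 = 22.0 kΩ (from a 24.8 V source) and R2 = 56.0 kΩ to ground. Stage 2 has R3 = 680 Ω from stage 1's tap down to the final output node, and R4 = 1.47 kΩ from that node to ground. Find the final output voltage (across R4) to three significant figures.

V_out ≈ 1.46 V

Stage 2 presents R3+R4 = 2150 Ω as a load on stage 1's tap.
Stage 1's lower leg becomes R2‖(R3+R4) = 2071 Ω, so V_mid = 24.8 × 2071/24070 = 2.133 V.
Stage 2 is itself unloaded: V_out = V_mid × R4/(R3+R4) = 2.133 × 1470/2150 = 1.46 V.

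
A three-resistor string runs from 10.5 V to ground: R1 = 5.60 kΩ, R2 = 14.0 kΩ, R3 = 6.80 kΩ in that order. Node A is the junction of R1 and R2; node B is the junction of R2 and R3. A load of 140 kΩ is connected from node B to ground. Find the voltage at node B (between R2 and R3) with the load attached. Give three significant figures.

V ≈ 2.61 V

At node B, R3 is in parallel with the load: R3‖R_L = 6.485 kΩ.
Below node A the resistance is R2 + (R3‖R_L) = 20.49 kΩ, so V_A = 10.5 × 20.49/26.09 = 8.246 V.
Then V_B = V_A × (R3‖R_L)/(R2 + R3‖R_L) = 8.246 × 6.485/20.49 = 2.61 V.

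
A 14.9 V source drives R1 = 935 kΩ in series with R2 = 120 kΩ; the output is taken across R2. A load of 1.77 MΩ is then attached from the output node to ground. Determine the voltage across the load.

V_out ≈ 1.60 V

The load sits in parallel with R2: R2‖R_L = (120 × 1770) / (120 + 1770) = 112.4 kΩ.
V_out = 14.9 × 112.4 / (935 + 112.4) = 14.9 × 112.4/1047 = 1.60 V.
(Unloaded it would have been 1.69 V.)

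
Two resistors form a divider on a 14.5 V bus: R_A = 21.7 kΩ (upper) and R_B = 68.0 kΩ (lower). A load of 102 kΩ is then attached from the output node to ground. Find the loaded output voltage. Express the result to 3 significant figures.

The load sits in parallel with R_B: R_B‖R_L = (68.0 × 102) / (68.0 + 102) = 40.80 kΩ.
V_out = 14.5 × 40.80 / (21.7 + 40.80) = 14.5 × 40.80/62.50 = 9.47 V.
(Unloaded it would have been 11.0 V.)

V_out ≈ 9.47 V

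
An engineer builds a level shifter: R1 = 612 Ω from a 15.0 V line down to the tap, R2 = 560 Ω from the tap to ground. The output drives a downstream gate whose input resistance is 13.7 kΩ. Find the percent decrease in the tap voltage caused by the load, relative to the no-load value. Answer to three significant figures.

The divider's output (Thévenin) resistance is R1‖R2 = 292.4 Ω.
Fractional drop under load = R_th/(R_th + R_L) = 292.4 / (292.4 + 13700) = 0.02090.
So the output falls by 2.09 %.

2.09 %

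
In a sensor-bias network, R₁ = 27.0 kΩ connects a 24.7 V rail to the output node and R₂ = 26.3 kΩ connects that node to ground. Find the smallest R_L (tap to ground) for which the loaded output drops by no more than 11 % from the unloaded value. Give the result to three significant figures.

Output resistance R_th = R₁‖R₂ = (27.0 × 26.3)/53.30 = 13.32 kΩ.
The fractional drop is R_th/(R_th + R_L); requiring this ≤ 0.110 gives R_L ≥ R_th(1/0.110 − 1) = 13.32 × 8.091 = 108 kΩ.

R_L(min) ≈ 108 kΩ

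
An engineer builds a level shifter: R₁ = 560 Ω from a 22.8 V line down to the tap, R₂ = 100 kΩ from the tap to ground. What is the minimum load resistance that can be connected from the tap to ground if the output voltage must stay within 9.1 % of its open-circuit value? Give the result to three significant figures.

Output resistance R_th = R₁‖R₂ = (560 × 100000)/100600 = 556.9 Ω.
The fractional drop is R_th/(R_th + R_L); requiring this ≤ 0.0910 gives R_L ≥ R_th(1/0.0910 − 1) = 556.9 × 9.989 = 5.56 kΩ.

R_L(min) ≈ 5.56 kΩ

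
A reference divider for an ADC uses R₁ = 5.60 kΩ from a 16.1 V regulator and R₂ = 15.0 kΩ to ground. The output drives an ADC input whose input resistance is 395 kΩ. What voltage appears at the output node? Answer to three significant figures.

V_out ≈ 11.6 V

The load sits in parallel with R₂: R₂‖R_L = (15.0 × 395) / (15.0 + 395) = 14.45 kΩ.
V_out = 16.1 × 14.45 / (5.60 + 14.45) = 16.1 × 14.45/20.05 = 11.6 V.
(Unloaded it would have been 11.7 V.)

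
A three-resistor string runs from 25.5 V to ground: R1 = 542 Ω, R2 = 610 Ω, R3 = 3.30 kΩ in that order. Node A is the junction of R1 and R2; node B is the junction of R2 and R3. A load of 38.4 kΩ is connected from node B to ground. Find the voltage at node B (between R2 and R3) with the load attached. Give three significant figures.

V ≈ 18.5 V

At node B, R3 is in parallel with the load: R3‖R_L = 3039 Ω.
Below node A the resistance is R2 + (R3‖R_L) = 3649 Ω, so V_A = 25.5 × 3649/4191 = 22.20 V.
Then V_B = V_A × (R3‖R_L)/(R2 + R3‖R_L) = 22.20 × 3039/3649 = 18.5 V.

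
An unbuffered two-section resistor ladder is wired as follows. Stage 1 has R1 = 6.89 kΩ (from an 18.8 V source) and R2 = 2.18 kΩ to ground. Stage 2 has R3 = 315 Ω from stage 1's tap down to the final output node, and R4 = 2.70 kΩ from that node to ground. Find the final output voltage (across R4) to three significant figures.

Stage 2 presents R3+R4 = 3015 Ω as a load on stage 1's tap.
Stage 1's lower leg becomes R2‖(R3+R4) = 1265 Ω, so V_mid = 18.8 × 1265/8155 = 2.917 V.
Stage 2 is itself unloaded: V_out = V_mid × R4/(R3+R4) = 2.917 × 2700/3015 = 2.61 V.

V_out ≈ 2.61 V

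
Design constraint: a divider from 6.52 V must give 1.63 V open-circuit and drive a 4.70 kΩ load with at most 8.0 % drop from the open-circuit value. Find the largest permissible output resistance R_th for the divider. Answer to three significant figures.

R_th ≤ 409 Ω

Loading drop = R_th/(R_th + R_L) ≤ 0.0800, so R_th ≤ R_L · ε/(1−ε) = 4.70 kΩ × 0.0800/0.9200 = 409 Ω.
(Any R1, R2 with R2/(R1+R2) = 0.250 and R1‖R2 ≤ 409 Ω will meet the spec.)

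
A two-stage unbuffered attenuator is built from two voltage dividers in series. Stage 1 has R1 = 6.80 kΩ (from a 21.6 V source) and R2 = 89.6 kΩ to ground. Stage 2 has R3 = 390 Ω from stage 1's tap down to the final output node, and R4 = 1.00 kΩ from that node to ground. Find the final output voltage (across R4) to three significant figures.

V_out ≈ 2.60 V

Stage 2 presents R3+R4 = 1390 Ω as a load on stage 1's tap.
Stage 1's lower leg becomes R2‖(R3+R4) = 1369 Ω, so V_mid = 21.6 × 1369/8169 = 3.619 V.
Stage 2 is itself unloaded: V_out = V_mid × R4/(R3+R4) = 3.619 × 1000/1390 = 2.60 V.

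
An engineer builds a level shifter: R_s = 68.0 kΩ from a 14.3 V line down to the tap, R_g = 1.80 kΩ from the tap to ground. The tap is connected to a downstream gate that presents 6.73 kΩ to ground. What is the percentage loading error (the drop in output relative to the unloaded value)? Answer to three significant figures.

Unloaded V = 14.3 × 1.80/69.80 = 0.3688 V.
Loaded: R_g‖R_L = 1.420 kΩ, giving V = 14.3 × 1.420/69.42 = 0.2925 V.
Drop = (0.3688 − 0.2925) / 0.3688 = 20.7 %.

20.7 %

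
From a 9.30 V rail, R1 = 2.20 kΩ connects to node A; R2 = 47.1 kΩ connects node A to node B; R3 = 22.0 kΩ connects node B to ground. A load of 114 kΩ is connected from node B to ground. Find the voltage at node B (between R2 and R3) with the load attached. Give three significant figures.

V ≈ 2.53 V

At node B, R3 is in parallel with the load: R3‖R_L = 18.44 kΩ.
Below node A the resistance is R2 + (R3‖R_L) = 65.54 kΩ, so V_A = 9.30 × 65.54/67.74 = 8.998 V.
Then V_B = V_A × (R3‖R_L)/(R2 + R3‖R_L) = 8.998 × 18.44/65.54 = 2.53 V.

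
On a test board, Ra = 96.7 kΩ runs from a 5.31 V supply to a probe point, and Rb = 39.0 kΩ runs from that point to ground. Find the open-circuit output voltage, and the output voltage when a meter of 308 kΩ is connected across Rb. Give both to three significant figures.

Open-circuit: V = 5.31 × 39.0/(96.7 + 39.0) = 1.53 V.
With the load, Rb becomes Rb‖R_L = 34.62 kΩ, so V = 5.31 × 34.62/131.3 = 1.40 V.

Unloaded: 1.53 V; loaded: 1.40 V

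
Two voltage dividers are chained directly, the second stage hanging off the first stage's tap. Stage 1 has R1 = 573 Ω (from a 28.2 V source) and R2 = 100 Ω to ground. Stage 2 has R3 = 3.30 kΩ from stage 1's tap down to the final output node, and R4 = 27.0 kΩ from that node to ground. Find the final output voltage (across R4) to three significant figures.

Stage 2 presents R3+R4 = 30300 Ω as a load on stage 1's tap.
Stage 1's lower leg becomes R2‖(R3+R4) = 99.67 Ω, so V_mid = 28.2 × 99.67/672.7 = 4.178 V.
Stage 2 is itself unloaded: V_out = V_mid × R4/(R3+R4) = 4.178 × 27000/30300 = 3.72 V.

V_out ≈ 3.72 V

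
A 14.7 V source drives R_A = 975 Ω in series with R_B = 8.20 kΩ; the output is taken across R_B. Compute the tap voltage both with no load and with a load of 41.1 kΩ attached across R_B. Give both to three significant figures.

Open-circuit: V = 14.7 × 8200/(975 + 8200) = 13.1 V.
With the load, R_B becomes R_B‖R_L = 6836 Ω, so V = 14.7 × 6836/7811 = 12.9 V.

Unloaded: 13.1 V; loaded: 12.9 V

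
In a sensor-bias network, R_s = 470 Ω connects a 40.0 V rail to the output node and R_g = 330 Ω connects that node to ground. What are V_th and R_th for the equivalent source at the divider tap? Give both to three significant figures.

V_th is the open-circuit tap voltage: 40.0 × 330/(470 + 330) = 16.5 V.
With the supply zeroed, R_s and R_g appear in parallel from the tap: R_th = R_s‖R_g = (470 × 330)/800.0 = 194 Ω.

V_th = 16.5 V, R_th = 194 Ω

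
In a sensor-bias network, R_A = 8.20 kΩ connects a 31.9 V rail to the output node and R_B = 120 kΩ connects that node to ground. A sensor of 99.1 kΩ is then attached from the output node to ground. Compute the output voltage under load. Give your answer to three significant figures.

The load sits in parallel with R_B: R_B‖R_L = (120 × 99.1) / (120 + 99.1) = 54.28 kΩ.
V_out = 31.9 × 54.28 / (8.20 + 54.28) = 31.9 × 54.28/62.48 = 27.7 V.
(Unloaded it would have been 29.9 V.)

V_out ≈ 27.7 V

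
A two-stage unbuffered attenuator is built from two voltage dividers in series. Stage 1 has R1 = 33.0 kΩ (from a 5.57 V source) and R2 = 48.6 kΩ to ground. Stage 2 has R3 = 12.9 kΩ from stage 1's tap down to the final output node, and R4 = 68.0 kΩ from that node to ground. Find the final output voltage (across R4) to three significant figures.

Stage 2 presents R3+R4 = 80.90 kΩ as a load on stage 1's tap.
Stage 1's lower leg becomes R2‖(R3+R4) = 30.36 kΩ, so V_mid = 5.57 × 30.36/63.36 = 2.669 V.
Stage 2 is itself unloaded: V_out = V_mid × R4/(R3+R4) = 2.669 × 68.0/80.90 = 2.24 V.

V_out ≈ 2.24 V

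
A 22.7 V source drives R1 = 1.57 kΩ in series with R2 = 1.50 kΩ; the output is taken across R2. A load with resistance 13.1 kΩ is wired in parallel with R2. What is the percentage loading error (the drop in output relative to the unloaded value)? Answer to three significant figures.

The divider's output (Thévenin) resistance is R1‖R2 = 0.7671 kΩ.
Fractional drop under load = R_th/(R_th + R_L) = 0.7671 / (0.7671 + 13.1) = 0.05532.
So the output falls by 5.53 %.

5.53 %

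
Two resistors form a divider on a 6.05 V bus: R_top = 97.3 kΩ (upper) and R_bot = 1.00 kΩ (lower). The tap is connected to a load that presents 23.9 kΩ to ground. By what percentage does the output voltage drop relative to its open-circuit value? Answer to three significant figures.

The divider's output (Thévenin) resistance is R_top‖R_bot = 0.9898 kΩ.
Fractional drop under load = R_th/(R_th + R_L) = 0.9898 / (0.9898 + 23.9) = 0.03977.
So the output falls by 3.98 %.

3.98 %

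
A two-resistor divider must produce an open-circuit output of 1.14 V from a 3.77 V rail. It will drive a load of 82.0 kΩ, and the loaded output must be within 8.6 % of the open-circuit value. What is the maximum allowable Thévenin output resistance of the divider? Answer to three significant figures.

Loading drop = R_th/(R_th + R_L) ≤ 0.0860, so R_th ≤ R_L · ε/(1−ε) = 82.0 kΩ × 0.0860/0.9140 = 7.72 kΩ.
(Any R1, R2 with R2/(R1+R2) = 0.302 and R1‖R2 ≤ 7.72 kΩ will meet the spec.)

R_th ≤ 7.72 kΩ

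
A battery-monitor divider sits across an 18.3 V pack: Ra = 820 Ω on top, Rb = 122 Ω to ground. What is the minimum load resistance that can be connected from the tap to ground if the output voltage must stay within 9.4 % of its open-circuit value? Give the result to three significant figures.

Output resistance R_th = Ra‖Rb = (820 × 122)/942.0 = 106.2 Ω.
The fractional drop is R_th/(R_th + R_L); requiring this ≤ 0.0940 gives R_L ≥ R_th(1/0.0940 − 1) = 106.2 × 9.638 = 1.02 kΩ.

R_L(min) ≈ 1.02 kΩ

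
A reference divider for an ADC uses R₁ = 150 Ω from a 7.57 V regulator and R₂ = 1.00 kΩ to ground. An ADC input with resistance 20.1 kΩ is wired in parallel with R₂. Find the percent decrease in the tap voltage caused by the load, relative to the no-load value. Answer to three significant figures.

The divider's output (Thévenin) resistance is R₁‖R₂ = 130.4 Ω.
Fractional drop under load = R_th/(R_th + R_L) = 130.4 / (130.4 + 20100) = 0.006447.
So the output falls by 0.645 %.

0.645 %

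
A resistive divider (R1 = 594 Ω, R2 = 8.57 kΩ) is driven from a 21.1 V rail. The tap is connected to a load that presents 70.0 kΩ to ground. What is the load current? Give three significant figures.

R2‖R_L = 7635 Ω; V_out = 21.1 × 7635/8229 = 19.58 V.
I_L = V_out / R_L = 19.58 / 70.0 kΩ = 0.280 mA.

I_L ≈ 0.280 mA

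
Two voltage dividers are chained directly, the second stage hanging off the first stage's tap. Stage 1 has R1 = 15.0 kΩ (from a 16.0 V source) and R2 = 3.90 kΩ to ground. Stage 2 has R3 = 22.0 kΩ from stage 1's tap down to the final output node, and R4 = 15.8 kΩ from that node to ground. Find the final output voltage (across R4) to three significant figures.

V_out ≈ 1.28 V

Stage 2 presents R3+R4 = 37.80 kΩ as a load on stage 1's tap.
Stage 1's lower leg becomes R2‖(R3+R4) = 3.535 kΩ, so V_mid = 16.0 × 3.535/18.54 = 3.052 V.
Stage 2 is itself unloaded: V_out = V_mid × R4/(R3+R4) = 3.052 × 15.8/37.80 = 1.28 V.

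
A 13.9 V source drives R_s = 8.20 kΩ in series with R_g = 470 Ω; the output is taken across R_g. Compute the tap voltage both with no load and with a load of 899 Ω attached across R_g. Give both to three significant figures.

Open-circuit: V = 13.9 × 470/(8200 + 470) = 0.754 V.
With the load, R_g becomes R_g‖R_L = 308.6 Ω, so V = 13.9 × 308.6/8509 = 0.504 V.

Unloaded: 0.754 V; loaded: 0.504 V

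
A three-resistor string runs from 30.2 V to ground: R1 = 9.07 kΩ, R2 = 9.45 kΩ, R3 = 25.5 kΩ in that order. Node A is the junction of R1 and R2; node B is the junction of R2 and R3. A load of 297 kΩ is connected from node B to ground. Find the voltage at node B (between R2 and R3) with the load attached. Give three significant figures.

At node B, R3 is in parallel with the load: R3‖R_L = 23.48 kΩ.
Below node A the resistance is R2 + (R3‖R_L) = 32.93 kΩ, so V_A = 30.2 × 32.93/42.00 = 23.68 V.
Then V_B = V_A × (R3‖R_L)/(R2 + R3‖R_L) = 23.68 × 23.48/32.93 = 16.9 V.

V ≈ 16.9 V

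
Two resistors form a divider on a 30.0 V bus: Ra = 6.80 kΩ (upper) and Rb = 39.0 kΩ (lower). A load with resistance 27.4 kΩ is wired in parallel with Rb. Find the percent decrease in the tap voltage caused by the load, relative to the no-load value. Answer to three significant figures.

The divider's output (Thévenin) resistance is Ra‖Rb = 5.790 kΩ.
Fractional drop under load = R_th/(R_th + R_L) = 5.790 / (5.790 + 27.4) = 0.1745.
So the output falls by 17.4 %.

17.4 %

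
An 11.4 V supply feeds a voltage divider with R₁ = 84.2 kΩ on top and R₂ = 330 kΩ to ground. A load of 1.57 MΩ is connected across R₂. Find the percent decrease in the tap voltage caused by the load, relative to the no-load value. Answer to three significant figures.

The divider's output (Thévenin) resistance is R₁‖R₂ = 67.08 kΩ.
Fractional drop under load = R_th/(R_th + R_L) = 67.08 / (67.08 + 1570) = 0.04098.
So the output falls by 4.10 %.

4.10 %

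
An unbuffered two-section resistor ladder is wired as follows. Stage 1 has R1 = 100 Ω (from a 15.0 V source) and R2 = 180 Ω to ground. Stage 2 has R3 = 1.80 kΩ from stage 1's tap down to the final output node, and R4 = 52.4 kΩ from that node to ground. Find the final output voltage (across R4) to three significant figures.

Stage 2 presents R3+R4 = 54200 Ω as a load on stage 1's tap.
Stage 1's lower leg becomes R2‖(R3+R4) = 179.4 Ω, so V_mid = 15.0 × 179.4/279.4 = 9.631 V.
Stage 2 is itself unloaded: V_out = V_mid × R4/(R3+R4) = 9.631 × 52400/54200 = 9.31 V.

V_out ≈ 9.31 V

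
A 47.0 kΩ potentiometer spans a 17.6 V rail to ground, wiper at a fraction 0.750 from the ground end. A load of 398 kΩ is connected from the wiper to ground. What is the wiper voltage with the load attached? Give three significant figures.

The wiper splits the pot into (1−α)R = 11.75 kΩ above and αR = 35.25 kΩ below.
Lower section ‖ load = 32.38 kΩ.
V_wiper = 17.6 × 32.38/(11.75 + 32.38) = 12.9 V.

V ≈ 12.9 V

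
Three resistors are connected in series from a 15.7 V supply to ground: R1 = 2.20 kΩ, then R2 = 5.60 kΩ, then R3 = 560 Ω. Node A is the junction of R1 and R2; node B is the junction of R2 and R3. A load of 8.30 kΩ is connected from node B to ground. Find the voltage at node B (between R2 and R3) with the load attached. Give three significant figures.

At node B, R3 is in parallel with the load: R3‖R_L = 524.6 Ω.
Below node A the resistance is R2 + (R3‖R_L) = 6125 Ω, so V_A = 15.7 × 6125/8325 = 11.55 V.
Then V_B = V_A × (R3‖R_L)/(R2 + R3‖R_L) = 11.55 × 524.6/6125 = 0.989 V.

V ≈ 0.989 V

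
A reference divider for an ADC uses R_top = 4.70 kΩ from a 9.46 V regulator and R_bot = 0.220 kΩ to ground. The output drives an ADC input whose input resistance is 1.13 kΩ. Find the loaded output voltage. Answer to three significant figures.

The load sits in parallel with R_bot: R_bot‖R_L = (220 × 1130) / (220 + 1130) = 184.1 Ω.
V_out = 9.46 × 184.1 / (4700 + 184.1) = 9.46 × 184.1/4884 = 0.357 V.
(Unloaded it would have been 0.423 V.)

V_out ≈ 0.357 V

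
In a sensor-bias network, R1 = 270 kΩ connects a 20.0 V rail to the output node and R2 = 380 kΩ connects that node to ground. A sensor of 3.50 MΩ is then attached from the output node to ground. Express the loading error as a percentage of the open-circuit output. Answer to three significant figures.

4.32 %

The divider's output (Thévenin) resistance is R1‖R2 = 157.8 kΩ.
Fractional drop under load = R_th/(R_th + R_L) = 157.8 / (157.8 + 3500) = 0.04315.
So the output falls by 4.32 %.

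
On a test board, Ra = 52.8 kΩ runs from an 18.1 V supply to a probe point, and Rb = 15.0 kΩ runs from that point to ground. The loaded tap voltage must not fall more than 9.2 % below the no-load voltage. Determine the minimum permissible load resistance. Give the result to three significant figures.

Output resistance R_th = Ra‖Rb = (52.8 × 15.0)/67.80 = 11.68 kΩ.
The fractional drop is R_th/(R_th + R_L); requiring this ≤ 0.0920 gives R_L ≥ R_th(1/0.0920 − 1) = 11.68 × 9.870 = 115 kΩ.

R_L(min) ≈ 115 kΩ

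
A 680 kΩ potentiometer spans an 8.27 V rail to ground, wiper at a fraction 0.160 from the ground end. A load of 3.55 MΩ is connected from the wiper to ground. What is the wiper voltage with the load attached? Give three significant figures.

V ≈ 1.29 V

The wiper splits the pot into (1−α)R = 571.2 kΩ above and αR = 108.8 kΩ below.
Lower section ‖ load = 105.6 kΩ.
V_wiper = 8.27 × 105.6/(571.2 + 105.6) = 1.29 V.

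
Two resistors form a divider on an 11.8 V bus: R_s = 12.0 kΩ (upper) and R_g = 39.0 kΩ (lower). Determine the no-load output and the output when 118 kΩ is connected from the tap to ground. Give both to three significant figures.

Unloaded: 9.02 V; loaded: 8.37 V

Open-circuit: V = 11.8 × 39.0/(12.0 + 39.0) = 9.02 V.
With the load, R_g becomes R_g‖R_L = 29.31 kΩ, so V = 11.8 × 29.31/41.31 = 8.37 V.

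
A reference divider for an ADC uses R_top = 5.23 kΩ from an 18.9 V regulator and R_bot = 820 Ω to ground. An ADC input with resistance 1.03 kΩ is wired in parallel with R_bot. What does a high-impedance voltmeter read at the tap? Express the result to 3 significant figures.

V_out ≈ 1.52 V

The load sits in parallel with R_bot: R_bot‖R_L = (820 × 1030) / (820 + 1030) = 456.5 Ω.
V_out = 18.9 × 456.5 / (5230 + 456.5) = 18.9 × 456.5/5687 = 1.52 V.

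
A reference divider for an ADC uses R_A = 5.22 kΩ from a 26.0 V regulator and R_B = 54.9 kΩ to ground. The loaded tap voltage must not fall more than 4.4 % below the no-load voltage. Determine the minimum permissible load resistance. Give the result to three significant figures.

Output resistance R_th = R_A‖R_B = (5.22 × 54.9)/60.12 = 4.767 kΩ.
The fractional drop is R_th/(R_th + R_L); requiring this ≤ 0.0440 gives R_L ≥ R_th(1/0.0440 − 1) = 4.767 × 21.73 = 104 kΩ.

R_L(min) ≈ 104 kΩ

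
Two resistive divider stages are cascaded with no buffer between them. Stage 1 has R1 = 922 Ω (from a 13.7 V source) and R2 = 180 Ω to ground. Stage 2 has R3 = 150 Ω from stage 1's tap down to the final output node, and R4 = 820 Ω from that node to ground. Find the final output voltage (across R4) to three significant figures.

Stage 2 presents R3+R4 = 970.0 Ω as a load on stage 1's tap.
Stage 1's lower leg becomes R2‖(R3+R4) = 151.8 Ω, so V_mid = 13.7 × 151.8/1074 = 1.937 V.
Stage 2 is itself unloaded: V_out = V_mid × R4/(R3+R4) = 1.937 × 820/970.0 = 1.64 V.

V_out ≈ 1.64 V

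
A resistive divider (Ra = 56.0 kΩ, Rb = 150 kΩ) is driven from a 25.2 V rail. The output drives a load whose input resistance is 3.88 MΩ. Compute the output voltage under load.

The load sits in parallel with Rb: Rb‖R_L = (150 × 3880) / (150 + 3880) = 144.4 kΩ.
V_out = 25.2 × 144.4 / (56.0 + 144.4) = 25.2 × 144.4/200.4 = 18.2 V.

V_out ≈ 18.2 V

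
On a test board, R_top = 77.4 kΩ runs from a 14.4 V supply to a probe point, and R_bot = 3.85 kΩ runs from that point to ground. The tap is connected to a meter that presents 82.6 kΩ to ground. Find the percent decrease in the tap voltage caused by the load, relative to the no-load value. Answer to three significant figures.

4.25 %

The divider's output (Thévenin) resistance is R_top‖R_bot = 3.668 kΩ.
Fractional drop under load = R_th/(R_th + R_L) = 3.668 / (3.668 + 82.6) = 0.04251.
So the output falls by 4.25 %.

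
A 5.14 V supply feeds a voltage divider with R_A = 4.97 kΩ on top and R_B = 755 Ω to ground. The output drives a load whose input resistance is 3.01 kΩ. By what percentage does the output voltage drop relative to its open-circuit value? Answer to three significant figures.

The divider's output (Thévenin) resistance is R_A‖R_B = 655.4 Ω.
Fractional drop under load = R_th/(R_th + R_L) = 655.4 / (655.4 + 3010) = 0.1788.
So the output falls by 17.9 %.

17.9 %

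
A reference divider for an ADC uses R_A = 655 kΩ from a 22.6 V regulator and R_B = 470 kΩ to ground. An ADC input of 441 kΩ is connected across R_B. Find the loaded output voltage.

V_out ≈ 5.83 V

The load sits in parallel with R_B: R_B‖R_L = (470 × 441) / (470 + 441) = 227.5 kΩ.
V_out = 22.6 × 227.5 / (655 + 227.5) = 22.6 × 227.5/882.5 = 5.83 V.
(Unloaded it would have been 9.44 V.)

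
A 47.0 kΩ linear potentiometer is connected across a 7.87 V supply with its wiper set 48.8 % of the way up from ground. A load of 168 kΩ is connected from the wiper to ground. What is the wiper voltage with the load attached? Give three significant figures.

V ≈ 3.59 V

The wiper splits the pot into (1−α)R = 24.06 kΩ above and αR = 22.94 kΩ below.
Lower section ‖ load = 20.18 kΩ.
V_wiper = 7.87 × 20.18/(24.06 + 20.18) = 3.59 V.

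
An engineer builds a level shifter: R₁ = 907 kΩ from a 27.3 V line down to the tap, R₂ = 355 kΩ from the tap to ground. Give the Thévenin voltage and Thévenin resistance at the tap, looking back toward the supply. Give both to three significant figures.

V_th is the open-circuit tap voltage: 27.3 × 355/(907 + 355) = 7.68 V.
With the supply zeroed, R₁ and R₂ appear in parallel from the tap: R_th = R₁‖R₂ = (907 × 355)/1262 = 255 kΩ.

V_th = 7.68 V, R_th = 255 kΩ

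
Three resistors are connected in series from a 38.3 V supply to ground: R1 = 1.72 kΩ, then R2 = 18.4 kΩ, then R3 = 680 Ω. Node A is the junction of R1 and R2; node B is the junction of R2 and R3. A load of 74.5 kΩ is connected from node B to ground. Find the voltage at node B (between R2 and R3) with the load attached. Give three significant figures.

V ≈ 1.24 V

At node B, R3 is in parallel with the load: R3‖R_L = 673.8 Ω.
Below node A the resistance is R2 + (R3‖R_L) = 19070 Ω, so V_A = 38.3 × 19070/20790 = 35.13 V.
Then V_B = V_A × (R3‖R_L)/(R2 + R3‖R_L) = 35.13 × 673.8/19070 = 1.24 V.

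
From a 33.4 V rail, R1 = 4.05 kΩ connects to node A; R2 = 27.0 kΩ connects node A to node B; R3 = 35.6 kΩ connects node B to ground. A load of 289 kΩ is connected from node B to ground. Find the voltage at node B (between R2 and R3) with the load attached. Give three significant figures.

V ≈ 16.9 V

At node B, R3 is in parallel with the load: R3‖R_L = 31.70 kΩ.
Below node A the resistance is R2 + (R3‖R_L) = 58.70 kΩ, so V_A = 33.4 × 58.70/62.75 = 31.24 V.
Then V_B = V_A × (R3‖R_L)/(R2 + R3‖R_L) = 31.24 × 31.70/58.70 = 16.9 V.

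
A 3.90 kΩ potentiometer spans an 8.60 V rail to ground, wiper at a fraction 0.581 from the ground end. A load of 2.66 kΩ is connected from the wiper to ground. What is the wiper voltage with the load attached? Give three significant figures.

V ≈ 3.68 V

The wiper splits the pot into (1−α)R = 1.634 kΩ above and αR = 2.266 kΩ below.
Lower section ‖ load = 1.224 kΩ.
V_wiper = 8.60 × 1.224/(1.634 + 1.224) = 3.68 V.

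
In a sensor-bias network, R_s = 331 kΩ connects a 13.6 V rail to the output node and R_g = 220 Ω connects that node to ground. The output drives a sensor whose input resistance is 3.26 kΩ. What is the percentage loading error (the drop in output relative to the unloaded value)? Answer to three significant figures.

6.32 %

The divider's output (Thévenin) resistance is R_s‖R_g = 219.9 Ω.
Fractional drop under load = R_th/(R_th + R_L) = 219.9 / (219.9 + 3260) = 0.06318.
So the output falls by 6.32 %.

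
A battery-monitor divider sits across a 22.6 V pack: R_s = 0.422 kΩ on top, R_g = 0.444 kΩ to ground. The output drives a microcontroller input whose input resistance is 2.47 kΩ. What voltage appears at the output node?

The load sits in parallel with R_g: R_g‖R_L = (444 × 2470) / (444 + 2470) = 376.3 Ω.
V_out = 22.6 × 376.3 / (422 + 376.3) = 22.6 × 376.3/798.3 = 10.7 V.

V_out ≈ 10.7 V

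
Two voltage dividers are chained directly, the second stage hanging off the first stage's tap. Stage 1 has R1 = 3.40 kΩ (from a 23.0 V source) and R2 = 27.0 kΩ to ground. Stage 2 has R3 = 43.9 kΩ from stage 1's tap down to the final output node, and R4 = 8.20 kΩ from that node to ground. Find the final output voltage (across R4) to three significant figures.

Stage 2 presents R3+R4 = 52.10 kΩ as a load on stage 1's tap.
Stage 1's lower leg becomes R2‖(R3+R4) = 17.78 kΩ, so V_mid = 23.0 × 17.78/21.18 = 19.31 V.
Stage 2 is itself unloaded: V_out = V_mid × R4/(R3+R4) = 19.31 × 8.20/52.10 = 3.04 V.

V_out ≈ 3.04 V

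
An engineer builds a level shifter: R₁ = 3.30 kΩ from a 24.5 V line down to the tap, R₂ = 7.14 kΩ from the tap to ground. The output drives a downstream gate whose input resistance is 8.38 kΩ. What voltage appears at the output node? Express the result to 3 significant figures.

The load sits in parallel with R₂: R₂‖R_L = (7.14 × 8.38) / (7.14 + 8.38) = 3.855 kΩ.
V_out = 24.5 × 3.855 / (3.30 + 3.855) = 24.5 × 3.855/7.155 = 13.2 V.
(Unloaded it would have been 16.8 V.)

V_out ≈ 13.2 V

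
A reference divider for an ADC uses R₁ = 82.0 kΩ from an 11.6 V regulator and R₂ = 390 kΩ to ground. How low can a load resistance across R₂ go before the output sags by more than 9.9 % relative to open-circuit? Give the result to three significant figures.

Output resistance R_th = R₁‖R₂ = (82.0 × 390)/472.0 = 67.75 kΩ.
The fractional drop is R_th/(R_th + R_L); requiring this ≤ 0.0990 gives R_L ≥ R_th(1/0.0990 − 1) = 67.75 × 9.101 = 617 kΩ.

R_L(min) ≈ 617 kΩ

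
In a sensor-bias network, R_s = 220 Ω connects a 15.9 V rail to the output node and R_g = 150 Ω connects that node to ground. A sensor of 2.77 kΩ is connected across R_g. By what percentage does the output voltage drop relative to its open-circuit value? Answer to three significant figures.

The divider's output (Thévenin) resistance is R_s‖R_g = 89.19 Ω.
Fractional drop under load = R_th/(R_th + R_L) = 89.19 / (89.19 + 2770) = 0.03119.
So the output falls by 3.12 %.

3.12 %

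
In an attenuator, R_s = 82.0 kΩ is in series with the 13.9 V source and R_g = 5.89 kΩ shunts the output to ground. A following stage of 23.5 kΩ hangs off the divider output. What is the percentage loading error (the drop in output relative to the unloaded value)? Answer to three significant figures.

19.0 %

The divider's output (Thévenin) resistance is R_s‖R_g = 5.495 kΩ.
Fractional drop under load = R_th/(R_th + R_L) = 5.495 / (5.495 + 23.5) = 0.1895.
So the output falls by 19.0 %.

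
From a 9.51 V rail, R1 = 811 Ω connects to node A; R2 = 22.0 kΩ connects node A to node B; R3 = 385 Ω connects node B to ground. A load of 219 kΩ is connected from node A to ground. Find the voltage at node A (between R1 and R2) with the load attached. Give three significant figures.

V ≈ 9.14 V

Below node A the series string R2+R3 = 22380 Ω sits in parallel with the 219000 Ω load: 20310 Ω.
V_A = 9.51 × 20310/(811 + 20310) = 9.14 V.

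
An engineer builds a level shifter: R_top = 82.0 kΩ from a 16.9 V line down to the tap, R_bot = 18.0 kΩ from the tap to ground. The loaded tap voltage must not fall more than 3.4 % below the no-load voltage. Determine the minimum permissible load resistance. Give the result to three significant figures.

R_L(min) ≈ 419 kΩ

Output resistance R_th = R_top‖R_bot = (82.0 × 18.0)/100.0 = 14.76 kΩ.
The fractional drop is R_th/(R_th + R_L); requiring this ≤ 0.0340 gives R_L ≥ R_th(1/0.0340 − 1) = 14.76 × 28.41 = 419 kΩ.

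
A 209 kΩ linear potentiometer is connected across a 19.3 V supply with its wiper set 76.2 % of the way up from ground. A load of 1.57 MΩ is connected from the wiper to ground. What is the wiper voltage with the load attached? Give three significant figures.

The wiper splits the pot into (1−α)R = 49.74 kΩ above and αR = 159.3 kΩ below.
Lower section ‖ load = 144.6 kΩ.
V_wiper = 19.3 × 144.6/(49.74 + 144.6) = 14.4 V.

V ≈ 14.4 V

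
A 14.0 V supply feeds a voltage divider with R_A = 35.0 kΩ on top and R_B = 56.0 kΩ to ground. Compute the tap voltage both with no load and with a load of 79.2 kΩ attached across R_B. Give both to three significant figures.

Open-circuit: V = 14.0 × 56.0/(35.0 + 56.0) = 8.62 V.
With the load, R_B becomes R_B‖R_L = 32.80 kΩ, so V = 14.0 × 32.80/67.80 = 6.77 V.

Unloaded: 8.62 V; loaded: 6.77 V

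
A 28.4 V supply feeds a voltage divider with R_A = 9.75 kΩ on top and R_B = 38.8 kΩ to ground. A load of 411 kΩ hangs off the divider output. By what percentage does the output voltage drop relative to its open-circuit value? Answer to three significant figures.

The divider's output (Thévenin) resistance is R_A‖R_B = 7.792 kΩ.
Fractional drop under load = R_th/(R_th + R_L) = 7.792 / (7.792 + 411) = 0.01861.
So the output falls by 1.86 %.

1.86 %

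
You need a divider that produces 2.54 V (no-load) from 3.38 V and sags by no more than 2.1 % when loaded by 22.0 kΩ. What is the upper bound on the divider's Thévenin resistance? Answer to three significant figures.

R_th ≤ 472 Ω

Loading drop = R_th/(R_th + R_L) ≤ 0.0210, so R_th ≤ R_L · ε/(1−ε) = 22.0 kΩ × 0.0210/0.9790 = 472 Ω.
(Any R1, R2 with R2/(R1+R2) = 0.751 and R1‖R2 ≤ 472 Ω will meet the spec.)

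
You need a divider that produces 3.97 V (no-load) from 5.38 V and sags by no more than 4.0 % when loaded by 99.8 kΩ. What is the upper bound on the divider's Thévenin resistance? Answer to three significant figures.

Loading drop = R_th/(R_th + R_L) ≤ 0.0400, so R_th ≤ R_L · ε/(1−ε) = 99.8 kΩ × 0.0400/0.9600 = 4.16 kΩ.
(Any R1, R2 with R2/(R1+R2) = 0.738 and R1‖R2 ≤ 4.16 kΩ will meet the spec.)

R_th ≤ 4.16 kΩ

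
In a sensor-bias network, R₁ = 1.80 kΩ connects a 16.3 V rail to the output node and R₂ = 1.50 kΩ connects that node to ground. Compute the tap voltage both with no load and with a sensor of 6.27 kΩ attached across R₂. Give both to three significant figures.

Unloaded: 7.41 V; loaded: 6.55 V

Open-circuit: V = 16.3 × 1.50/(1.80 + 1.50) = 7.41 V.
With the load, R₂ becomes R₂‖R_L = 1.210 kΩ, so V = 16.3 × 1.210/3.010 = 6.55 V.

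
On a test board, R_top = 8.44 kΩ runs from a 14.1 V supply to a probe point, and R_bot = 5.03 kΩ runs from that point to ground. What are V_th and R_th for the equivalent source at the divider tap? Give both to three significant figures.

V_th = 5.27 V, R_th = 3.15 kΩ

V_th is the open-circuit tap voltage: 14.1 × 5.03/(8.44 + 5.03) = 5.27 V.
With the supply zeroed, R_top and R_bot appear in parallel from the tap: R_th = R_top‖R_bot = (8.44 × 5.03)/13.47 = 3.15 kΩ.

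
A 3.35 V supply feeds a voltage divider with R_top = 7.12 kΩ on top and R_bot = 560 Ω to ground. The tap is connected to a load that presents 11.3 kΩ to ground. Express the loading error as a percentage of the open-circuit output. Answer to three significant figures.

4.39 %

The divider's output (Thévenin) resistance is R_top‖R_bot = 519.2 Ω.
Fractional drop under load = R_th/(R_th + R_L) = 519.2 / (519.2 + 11300) = 0.04393.
So the output falls by 4.39 %.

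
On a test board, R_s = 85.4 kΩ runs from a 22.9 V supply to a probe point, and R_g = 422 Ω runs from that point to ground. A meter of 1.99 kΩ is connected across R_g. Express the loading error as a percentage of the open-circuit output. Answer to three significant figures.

The divider's output (Thévenin) resistance is R_s‖R_g = 419.9 Ω.
Fractional drop under load = R_th/(R_th + R_L) = 419.9 / (419.9 + 1990) = 0.1742.
So the output falls by 17.4 %.

17.4 %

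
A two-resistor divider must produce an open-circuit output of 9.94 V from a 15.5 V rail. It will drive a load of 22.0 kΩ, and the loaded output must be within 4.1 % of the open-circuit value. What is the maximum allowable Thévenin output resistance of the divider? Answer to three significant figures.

R_th ≤ 941 Ω

Loading drop = R_th/(R_th + R_L) ≤ 0.0410, so R_th ≤ R_L · ε/(1−ε) = 22.0 kΩ × 0.0410/0.9590 = 941 Ω.
(Any R1, R2 with R2/(R1+R2) = 0.641 and R1‖R2 ≤ 941 Ω will meet the spec.)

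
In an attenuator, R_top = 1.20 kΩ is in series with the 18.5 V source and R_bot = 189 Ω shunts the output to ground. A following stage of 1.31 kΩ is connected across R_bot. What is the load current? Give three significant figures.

I_L ≈ 1.71 mA

R_bot‖R_L = 165.2 Ω; V_out = 18.5 × 165.2/1365 = 2.238 V.
I_L = V_out / R_L = 2.238 / 1.31 kΩ = 1.71 mA.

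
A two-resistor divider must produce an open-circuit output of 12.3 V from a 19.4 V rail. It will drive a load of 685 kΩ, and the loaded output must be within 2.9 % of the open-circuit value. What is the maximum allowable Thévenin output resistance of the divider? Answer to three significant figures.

R_th ≤ 20.5 kΩ

Loading drop = R_th/(R_th + R_L) ≤ 0.0290, so R_th ≤ R_L · ε/(1−ε) = 685 kΩ × 0.0290/0.9710 = 20.5 kΩ.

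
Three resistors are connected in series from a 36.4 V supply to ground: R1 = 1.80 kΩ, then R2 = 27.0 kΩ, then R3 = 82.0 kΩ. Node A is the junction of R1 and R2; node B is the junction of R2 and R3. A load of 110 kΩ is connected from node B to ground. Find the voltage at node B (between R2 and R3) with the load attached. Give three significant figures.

V ≈ 22.6 V

At node B, R3 is in parallel with the load: R3‖R_L = 46.98 kΩ.
Below node A the resistance is R2 + (R3‖R_L) = 73.98 kΩ, so V_A = 36.4 × 73.98/75.78 = 35.54 V.
Then V_B = V_A × (R3‖R_L)/(R2 + R3‖R_L) = 35.54 × 46.98/73.98 = 22.6 V.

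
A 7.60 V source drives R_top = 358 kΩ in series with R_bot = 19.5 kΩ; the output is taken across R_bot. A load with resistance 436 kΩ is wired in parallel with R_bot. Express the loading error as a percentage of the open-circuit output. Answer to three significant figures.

4.07 %

The divider's output (Thévenin) resistance is R_top‖R_bot = 18.49 kΩ.
Fractional drop under load = R_th/(R_th + R_L) = 18.49 / (18.49 + 436) = 0.04069.
So the output falls by 4.07 %.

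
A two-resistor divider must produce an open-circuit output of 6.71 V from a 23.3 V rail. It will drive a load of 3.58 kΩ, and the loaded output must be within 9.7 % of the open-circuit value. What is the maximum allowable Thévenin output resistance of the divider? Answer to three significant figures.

Loading drop = R_th/(R_th + R_L) ≤ 0.0970, so R_th ≤ R_L · ε/(1−ε) = 3.58 kΩ × 0.0970/0.9030 = 385 Ω.
(Any R1, R2 with R2/(R1+R2) = 0.288 and R1‖R2 ≤ 385 Ω will meet the spec.)

R_th ≤ 385 Ω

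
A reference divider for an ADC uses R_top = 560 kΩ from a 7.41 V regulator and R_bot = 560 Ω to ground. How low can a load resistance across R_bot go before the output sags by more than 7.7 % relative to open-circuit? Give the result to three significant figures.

Output resistance R_th = R_top‖R_bot = (560000 × 560)/560600 = 559.4 Ω.
The fractional drop is R_th/(R_th + R_L); requiring this ≤ 0.0770 gives R_L ≥ R_th(1/0.0770 − 1) = 559.4 × 11.99 = 6.71 kΩ.

R_L(min) ≈ 6.71 kΩ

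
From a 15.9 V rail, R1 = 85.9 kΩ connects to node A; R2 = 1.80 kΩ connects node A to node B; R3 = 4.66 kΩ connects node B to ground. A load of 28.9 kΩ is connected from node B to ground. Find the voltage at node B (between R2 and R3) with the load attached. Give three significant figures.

V ≈ 0.696 V

At node B, R3 is in parallel with the load: R3‖R_L = 4.013 kΩ.
Below node A the resistance is R2 + (R3‖R_L) = 5.813 kΩ, so V_A = 15.9 × 5.813/91.71 = 1.008 V.
Then V_B = V_A × (R3‖R_L)/(R2 + R3‖R_L) = 1.008 × 4.013/5.813 = 0.696 V.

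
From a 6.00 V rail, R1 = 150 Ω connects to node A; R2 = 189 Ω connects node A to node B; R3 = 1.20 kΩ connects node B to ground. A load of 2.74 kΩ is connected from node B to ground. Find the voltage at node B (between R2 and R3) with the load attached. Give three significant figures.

V ≈ 4.27 V

At node B, R3 is in parallel with the load: R3‖R_L = 834.5 Ω.
Below node A the resistance is R2 + (R3‖R_L) = 1024 Ω, so V_A = 6.00 × 1024/1174 = 5.233 V.
Then V_B = V_A × (R3‖R_L)/(R2 + R3‖R_L) = 5.233 × 834.5/1024 = 4.27 V.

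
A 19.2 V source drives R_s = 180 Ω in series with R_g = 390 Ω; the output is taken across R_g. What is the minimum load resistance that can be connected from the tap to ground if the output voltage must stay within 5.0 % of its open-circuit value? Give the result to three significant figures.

Output resistance R_th = R_s‖R_g = (180 × 390)/570.0 = 123.2 Ω.
The fractional drop is R_th/(R_th + R_L); requiring this ≤ 0.0500 gives R_L ≥ R_th(1/0.0500 − 1) = 123.2 × 19.00 = 2.34 kΩ.

R_L(min) ≈ 2.34 kΩ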